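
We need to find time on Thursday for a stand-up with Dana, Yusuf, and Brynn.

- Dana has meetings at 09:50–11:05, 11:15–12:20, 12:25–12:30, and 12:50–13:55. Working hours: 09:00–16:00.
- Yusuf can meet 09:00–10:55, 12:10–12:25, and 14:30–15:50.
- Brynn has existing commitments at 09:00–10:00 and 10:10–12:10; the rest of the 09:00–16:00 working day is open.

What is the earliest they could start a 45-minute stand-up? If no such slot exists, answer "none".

14:30

Dana free within 09:00–16:00: 09:00–09:50, 11:05–11:15, 12:20–12:25, 12:30–12:50, 13:55–16:00.
Brynn free within 09:00–16:00: 10:00–10:10, 12:10–16:00.
Dana ∩ Yusuf: 09:00–09:50, 12:20–12:25, 14:30–15:50.
Dana ∩ Yusuf ∩ Brynn: 12:20–12:25, 14:30–15:50.
Windows ≥ 45 min: 14:30–15:50.
Earliest such window starts at 14:30.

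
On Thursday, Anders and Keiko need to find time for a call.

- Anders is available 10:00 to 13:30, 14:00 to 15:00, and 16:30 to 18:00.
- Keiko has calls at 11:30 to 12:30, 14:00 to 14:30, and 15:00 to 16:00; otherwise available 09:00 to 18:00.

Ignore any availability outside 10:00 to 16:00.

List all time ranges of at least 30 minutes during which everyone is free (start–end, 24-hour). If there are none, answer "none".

Keiko free within 09:00–18:00: 09:00–11:30, 12:30–14:00, 14:30–15:00, 16:00–18:00.
Anders ∩ Keiko: 10:00–11:30, 12:30–13:30, 14:30–15:00, 16:30–18:00.
Restricted to 10:00–16:00: 10:00–11:30, 12:30–13:30, 14:30–15:00.
Windows ≥ 30 min: 10:00–11:30, 12:30–13:30, 14:30–15:00.

10:00–11:30, 12:30–13:30, 14:30–15:00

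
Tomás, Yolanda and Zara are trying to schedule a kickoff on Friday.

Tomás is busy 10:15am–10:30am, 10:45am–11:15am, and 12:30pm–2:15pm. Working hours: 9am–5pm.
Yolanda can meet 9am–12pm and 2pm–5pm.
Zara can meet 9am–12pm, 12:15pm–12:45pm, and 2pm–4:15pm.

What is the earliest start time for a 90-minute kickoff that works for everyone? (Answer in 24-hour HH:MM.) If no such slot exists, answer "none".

14:15

Tomás free within 09:00–17:00: 09:00–10:15, 10:30–10:45, 11:15–12:30, 14:15–17:00.
Tomás ∩ Yolanda: 09:00–10:15, 10:30–10:45, 11:15–12:00, 14:15–17:00.
Tomás ∩ Yolanda ∩ Zara: 09:00–10:15, 10:30–10:45, 11:15–12:00, 14:15–16:15.
Windows ≥ 90 min: 14:15–16:15.
Earliest such window starts at 14:15.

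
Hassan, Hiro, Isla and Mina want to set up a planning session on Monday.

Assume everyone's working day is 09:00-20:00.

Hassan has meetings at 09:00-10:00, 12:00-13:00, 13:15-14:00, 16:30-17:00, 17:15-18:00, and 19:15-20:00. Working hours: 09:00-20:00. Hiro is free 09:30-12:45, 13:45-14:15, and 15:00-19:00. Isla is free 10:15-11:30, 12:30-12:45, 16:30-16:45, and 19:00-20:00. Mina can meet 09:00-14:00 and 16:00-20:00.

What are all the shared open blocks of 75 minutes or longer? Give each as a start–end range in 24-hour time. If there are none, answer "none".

Hassan free within 09:00–20:00: 10:00–12:00, 13:00–13:15, 14:00–16:30, 17:00–17:15, 18:00–19:15.
Hassan ∩ Hiro: 10:00–12:00, 14:00–14:15, 15:00–16:30, 17:00–17:15, 18:00–19:00.
Hassan ∩ Hiro ∩ Isla: 10:15–11:30.
Hassan ∩ Hiro ∩ Isla ∩ Mina: 10:15–11:30.
Windows ≥ 75 min: 10:15–11:30.

10:15–11:30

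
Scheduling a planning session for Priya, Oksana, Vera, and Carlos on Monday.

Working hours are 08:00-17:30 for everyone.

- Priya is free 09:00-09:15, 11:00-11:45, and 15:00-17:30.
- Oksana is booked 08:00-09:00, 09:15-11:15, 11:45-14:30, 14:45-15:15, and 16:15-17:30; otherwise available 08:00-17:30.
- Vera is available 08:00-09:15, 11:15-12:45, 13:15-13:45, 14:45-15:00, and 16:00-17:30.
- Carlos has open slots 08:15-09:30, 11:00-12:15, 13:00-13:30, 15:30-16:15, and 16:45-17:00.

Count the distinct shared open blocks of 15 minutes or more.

3

Oksana free within 08:00–17:30: 09:00–09:15, 11:15–11:45, 14:30–14:45, 15:15–16:15.
Priya ∩ Oksana: 09:00–09:15, 11:15–11:45, 15:15–16:15.
Priya ∩ Oksana ∩ Vera: 09:00–09:15, 11:15–11:45, 16:00–16:15.
Priya ∩ Oksana ∩ Vera ∩ Carlos: 09:00–09:15, 11:15–11:45, 16:00–16:15.
Windows ≥ 15 min: 09:00–09:15, 11:15–11:45, 16:00–16:15.
That's 3 windows.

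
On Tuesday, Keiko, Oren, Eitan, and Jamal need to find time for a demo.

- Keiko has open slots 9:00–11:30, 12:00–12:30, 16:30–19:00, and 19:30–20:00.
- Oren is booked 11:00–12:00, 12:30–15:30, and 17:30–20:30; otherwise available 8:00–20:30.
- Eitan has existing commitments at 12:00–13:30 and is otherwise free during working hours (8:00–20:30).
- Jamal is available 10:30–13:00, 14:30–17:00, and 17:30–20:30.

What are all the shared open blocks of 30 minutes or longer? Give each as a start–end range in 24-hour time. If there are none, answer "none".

10:30–11:00, 16:30–17:00

Oren free within 08:00–20:30: 08:00–11:00, 12:00–12:30, 15:30–17:30.
Eitan free within 08:00–20:30: 08:00–12:00, 13:30–20:30.
Keiko ∩ Oren: 09:00–11:00, 12:00–12:30, 16:30–17:30.
Keiko ∩ Oren ∩ Eitan: 09:00–11:00, 16:30–17:30.
Keiko ∩ Oren ∩ Eitan ∩ Jamal: 10:30–11:00, 16:30–17:00.
Windows ≥ 30 min: 10:30–11:00, 16:30–17:00.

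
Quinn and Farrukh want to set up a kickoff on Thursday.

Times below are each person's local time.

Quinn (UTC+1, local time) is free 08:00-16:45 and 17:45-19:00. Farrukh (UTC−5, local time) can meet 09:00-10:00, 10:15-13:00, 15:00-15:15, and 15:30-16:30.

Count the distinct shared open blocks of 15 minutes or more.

Quinn → UTC: 07:00–15:45, 16:45–18:00.
Farrukh → UTC: 14:00–15:00, 15:15–18:00, 20:00–20:15, 20:30–21:30.
Quinn ∩ Farrukh: 14:00–15:00, 15:15–15:45, 16:45–18:00.
Windows ≥ 15 min: 14:00–15:00, 15:15–15:45, 16:45–18:00.
That's 3 windows.

3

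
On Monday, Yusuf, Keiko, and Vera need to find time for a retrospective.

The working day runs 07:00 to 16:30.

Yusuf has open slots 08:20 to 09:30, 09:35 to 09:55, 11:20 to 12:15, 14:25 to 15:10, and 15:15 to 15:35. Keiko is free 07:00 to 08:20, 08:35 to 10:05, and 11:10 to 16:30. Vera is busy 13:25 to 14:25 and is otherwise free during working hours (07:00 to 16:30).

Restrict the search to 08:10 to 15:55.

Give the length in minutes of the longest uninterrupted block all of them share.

Vera free within 07:00–16:30: 07:00–13:25, 14:25–16:30.
Yusuf ∩ Keiko: 08:35–09:30, 09:35–09:55, 11:20–12:15, 14:25–15:10, 15:15–15:35.
Yusuf ∩ Keiko ∩ Vera: 08:35–09:30, 09:35–09:55, 11:20–12:15, 14:25–15:10, 15:15–15:35.
Restricted to 08:10–15:55: 08:35–09:30, 09:35–09:55, 11:20–12:15, 14:25–15:10, 15:15–15:35.
Common window lengths: 55, 20, 55, 45, 20 min; longest is 55.

55 minutes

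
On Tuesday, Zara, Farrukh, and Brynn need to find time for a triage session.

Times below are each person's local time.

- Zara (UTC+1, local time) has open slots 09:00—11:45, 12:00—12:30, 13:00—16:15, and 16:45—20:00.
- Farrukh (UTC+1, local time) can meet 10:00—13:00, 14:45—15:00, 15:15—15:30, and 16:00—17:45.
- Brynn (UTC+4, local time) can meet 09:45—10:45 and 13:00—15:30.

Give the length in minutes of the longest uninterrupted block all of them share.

Zara → UTC: 08:00–10:45, 11:00–11:30, 12:00–15:15, 15:45–19:00.
Farrukh → UTC: 09:00–12:00, 13:45–14:00, 14:15–14:30, 15:00–16:45.
Brynn → UTC: 05:45–06:45, 09:00–11:30.
Zara ∩ Farrukh: 09:00–10:45, 11:00–11:30, 13:45–14:00, 14:15–14:30, 15:00–15:15, 15:45–16:45.
Zara ∩ Farrukh ∩ Brynn: 09:00–10:45, 11:00–11:30.
Common window lengths: 105, 30 min; longest is 105.

105 minutes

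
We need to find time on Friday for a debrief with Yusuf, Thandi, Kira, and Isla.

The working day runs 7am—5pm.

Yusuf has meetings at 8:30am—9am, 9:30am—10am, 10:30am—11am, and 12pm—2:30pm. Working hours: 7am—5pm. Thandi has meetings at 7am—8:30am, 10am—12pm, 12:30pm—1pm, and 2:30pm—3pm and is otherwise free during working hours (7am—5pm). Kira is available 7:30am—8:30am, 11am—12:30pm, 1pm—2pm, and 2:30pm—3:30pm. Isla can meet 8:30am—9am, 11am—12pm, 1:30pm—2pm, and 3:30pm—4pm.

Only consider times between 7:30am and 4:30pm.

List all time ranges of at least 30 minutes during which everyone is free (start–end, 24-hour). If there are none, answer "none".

Yusuf free within 07:00–17:00: 07:00–08:30, 09:00–09:30, 10:00–10:30, 11:00–12:00, 14:30–17:00.
Thandi free within 07:00–17:00: 08:30–10:00, 12:00–12:30, 13:00–14:30, 15:00–17:00.
Yusuf ∩ Thandi: 09:00–09:30, 15:00–17:00.
Yusuf ∩ Thandi ∩ Kira: 15:00–15:30.
Yusuf ∩ Thandi ∩ Kira ∩ Isla: (none).
Restricted to 07:30–16:30: (none).
Windows ≥ 30 min: (none).

none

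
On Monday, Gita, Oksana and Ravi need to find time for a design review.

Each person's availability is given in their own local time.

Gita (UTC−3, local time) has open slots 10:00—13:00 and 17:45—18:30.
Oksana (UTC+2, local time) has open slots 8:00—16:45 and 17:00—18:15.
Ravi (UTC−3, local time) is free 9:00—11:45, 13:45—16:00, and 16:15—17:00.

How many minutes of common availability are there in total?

105 minutes

Gita → UTC: 13:00–16:00, 20:45–21:30.
Oksana → UTC: 06:00–14:45, 15:00–16:15.
Ravi → UTC: 12:00–14:45, 16:45–19:00, 19:15–20:00.
Gita ∩ Oksana: 13:00–14:45, 15:00–16:00.
Gita ∩ Oksana ∩ Ravi: 13:00–14:45.
Total common minutes: 105.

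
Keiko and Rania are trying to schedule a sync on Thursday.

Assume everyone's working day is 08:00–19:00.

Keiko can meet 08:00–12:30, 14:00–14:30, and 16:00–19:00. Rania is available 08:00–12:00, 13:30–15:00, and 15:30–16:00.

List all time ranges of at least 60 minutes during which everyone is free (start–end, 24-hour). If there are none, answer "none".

08:00–12:00

Keiko ∩ Rania: 08:00–12:00, 14:00–14:30.
Windows ≥ 60 min: 08:00–12:00.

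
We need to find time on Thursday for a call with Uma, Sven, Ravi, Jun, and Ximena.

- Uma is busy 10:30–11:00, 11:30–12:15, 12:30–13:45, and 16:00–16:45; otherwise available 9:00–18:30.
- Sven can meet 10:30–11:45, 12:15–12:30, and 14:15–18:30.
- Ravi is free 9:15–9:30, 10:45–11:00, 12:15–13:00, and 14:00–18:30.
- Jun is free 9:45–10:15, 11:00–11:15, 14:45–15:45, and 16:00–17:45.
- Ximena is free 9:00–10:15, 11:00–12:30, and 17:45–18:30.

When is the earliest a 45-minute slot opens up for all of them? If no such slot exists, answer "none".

Uma free within 09:00–18:30: 09:00–10:30, 11:00–11:30, 12:15–12:30, 13:45–16:00, 16:45–18:30.
Uma ∩ Sven: 11:00–11:30, 12:15–12:30, 14:15–16:00, 16:45–18:30.
Uma ∩ Sven ∩ Ravi: 12:15–12:30, 14:15–16:00, 16:45–18:30.
Uma ∩ Sven ∩ Ravi ∩ Jun: 14:45–15:45, 16:45–17:45.
Uma ∩ Sven ∩ Ravi ∩ Jun ∩ Ximena: (none).
Windows ≥ 45 min: (none).

none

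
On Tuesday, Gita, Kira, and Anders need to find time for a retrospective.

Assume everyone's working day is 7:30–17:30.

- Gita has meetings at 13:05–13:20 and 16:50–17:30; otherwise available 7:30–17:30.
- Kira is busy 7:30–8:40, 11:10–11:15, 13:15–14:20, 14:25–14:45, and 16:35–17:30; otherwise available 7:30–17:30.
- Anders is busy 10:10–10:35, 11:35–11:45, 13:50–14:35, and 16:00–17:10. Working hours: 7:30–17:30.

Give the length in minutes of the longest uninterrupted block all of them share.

90 minutes

Gita free within 07:30–17:30: 07:30–13:05, 13:20–16:50.
Kira free within 07:30–17:30: 08:40–11:10, 11:15–13:15, 14:20–14:25, 14:45–16:35.
Anders free within 07:30–17:30: 07:30–10:10, 10:35–11:35, 11:45–13:50, 14:35–16:00, 17:10–17:30.
Gita ∩ Kira: 08:40–11:10, 11:15–13:05, 14:20–14:25, 14:45–16:35.
Gita ∩ Kira ∩ Anders: 08:40–10:10, 10:35–11:10, 11:15–11:35, 11:45–13:05, 14:45–16:00.
Common window lengths: 90, 35, 20, 80, 75 min; longest is 90.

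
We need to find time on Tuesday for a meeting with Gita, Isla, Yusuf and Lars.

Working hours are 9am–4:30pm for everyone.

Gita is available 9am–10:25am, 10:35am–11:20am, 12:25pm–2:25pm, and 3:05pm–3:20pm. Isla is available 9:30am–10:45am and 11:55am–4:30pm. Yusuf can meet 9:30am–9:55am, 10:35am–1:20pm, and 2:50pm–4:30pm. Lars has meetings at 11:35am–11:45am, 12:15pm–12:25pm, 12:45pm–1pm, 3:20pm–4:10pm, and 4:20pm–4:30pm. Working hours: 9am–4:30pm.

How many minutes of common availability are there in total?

Lars free within 09:00–16:30: 09:00–11:35, 11:45–12:15, 12:25–12:45, 13:00–15:20, 16:10–16:20.
Gita ∩ Isla: 09:30–10:25, 10:35–10:45, 12:25–14:25, 15:05–15:20.
Gita ∩ Isla ∩ Yusuf: 09:30–09:55, 10:35–10:45, 12:25–13:20, 15:05–15:20.
Gita ∩ Isla ∩ Yusuf ∩ Lars: 09:30–09:55, 10:35–10:45, 12:25–12:45, 13:00–13:20, 15:05–15:20.
Total common minutes: 25 + 10 + 20 + 20 + 15 = 90.

90 minutes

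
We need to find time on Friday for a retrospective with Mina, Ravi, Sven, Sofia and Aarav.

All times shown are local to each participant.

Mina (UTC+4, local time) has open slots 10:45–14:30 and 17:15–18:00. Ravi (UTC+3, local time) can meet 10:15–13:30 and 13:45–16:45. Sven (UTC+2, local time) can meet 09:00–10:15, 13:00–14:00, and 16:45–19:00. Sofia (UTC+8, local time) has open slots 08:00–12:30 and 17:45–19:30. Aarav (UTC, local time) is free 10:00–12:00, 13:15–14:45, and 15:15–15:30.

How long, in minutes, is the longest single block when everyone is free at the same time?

0 minutes

Mina → UTC: 06:45–10:30, 13:15–14:00.
Ravi → UTC: 07:15–10:30, 10:45–13:45.
Sven → UTC: 07:00–08:15, 11:00–12:00, 14:45–17:00.
Sofia → UTC: 00:00–04:30, 09:45–11:30.
Aarav → UTC: 10:00–12:00, 13:15–14:45, 15:15–15:30.
Mina ∩ Ravi: 07:15–10:30, 13:15–13:45.
Mina ∩ Ravi ∩ Sven: 07:15–08:15.
Mina ∩ Ravi ∩ Sven ∩ Sofia: (none).
Mina ∩ Ravi ∩ Sven ∩ Sofia ∩ Aarav: (none).
No common window.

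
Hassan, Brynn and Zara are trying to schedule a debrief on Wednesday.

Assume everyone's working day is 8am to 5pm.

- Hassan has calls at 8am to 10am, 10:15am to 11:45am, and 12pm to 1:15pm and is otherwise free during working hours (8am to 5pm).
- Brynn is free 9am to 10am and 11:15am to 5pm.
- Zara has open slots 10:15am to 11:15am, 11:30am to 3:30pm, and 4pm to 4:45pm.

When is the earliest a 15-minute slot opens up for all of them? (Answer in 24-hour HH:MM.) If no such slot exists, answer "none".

Hassan free within 08:00–17:00: 10:00–10:15, 11:45–12:00, 13:15–17:00.
Hassan ∩ Brynn: 11:45–12:00, 13:15–17:00.
Hassan ∩ Brynn ∩ Zara: 11:45–12:00, 13:15–15:30, 16:00–16:45.
Windows ≥ 15 min: 11:45–12:00, 13:15–15:30, 16:00–16:45.
Earliest such window starts at 11:45.

11:45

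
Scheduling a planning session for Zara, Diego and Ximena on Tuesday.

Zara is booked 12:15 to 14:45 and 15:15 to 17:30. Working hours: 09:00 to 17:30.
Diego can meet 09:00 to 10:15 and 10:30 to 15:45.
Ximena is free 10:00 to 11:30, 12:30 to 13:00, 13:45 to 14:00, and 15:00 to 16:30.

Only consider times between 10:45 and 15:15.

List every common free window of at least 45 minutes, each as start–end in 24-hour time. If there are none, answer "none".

Zara free within 09:00–17:30: 09:00–12:15, 14:45–15:15.
Zara ∩ Diego: 09:00–10:15, 10:30–12:15, 14:45–15:15.
Zara ∩ Diego ∩ Ximena: 10:00–10:15, 10:30–11:30, 15:00–15:15.
Restricted to 10:45–15:15: 10:45–11:30, 15:00–15:15.
Windows ≥ 45 min: 10:45–11:30.

10:45–11:30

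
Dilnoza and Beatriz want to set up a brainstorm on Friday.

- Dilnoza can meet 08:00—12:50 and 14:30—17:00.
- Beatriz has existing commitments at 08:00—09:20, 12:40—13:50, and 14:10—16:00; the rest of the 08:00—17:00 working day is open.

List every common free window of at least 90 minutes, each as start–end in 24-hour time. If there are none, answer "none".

Beatriz free within 08:00–17:00: 09:20–12:40, 13:50–14:10, 16:00–17:00.
Dilnoza ∩ Beatriz: 09:20–12:40, 16:00–17:00.
Windows ≥ 90 min: 09:20–12:40.

09:20–12:40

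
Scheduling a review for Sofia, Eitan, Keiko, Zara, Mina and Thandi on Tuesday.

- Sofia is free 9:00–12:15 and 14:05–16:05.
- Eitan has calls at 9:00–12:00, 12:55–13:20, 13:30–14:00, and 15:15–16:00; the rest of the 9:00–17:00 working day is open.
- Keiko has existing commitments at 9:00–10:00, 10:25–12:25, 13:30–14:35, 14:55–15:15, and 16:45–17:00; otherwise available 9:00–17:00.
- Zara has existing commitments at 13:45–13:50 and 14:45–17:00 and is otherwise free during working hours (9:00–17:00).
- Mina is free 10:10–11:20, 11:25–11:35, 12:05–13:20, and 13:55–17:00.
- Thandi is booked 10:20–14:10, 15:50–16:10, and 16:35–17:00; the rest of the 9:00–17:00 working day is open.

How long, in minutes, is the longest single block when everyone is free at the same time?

Eitan free within 09:00–17:00: 12:00–12:55, 13:20–13:30, 14:00–15:15, 16:00–17:00.
Keiko free within 09:00–17:00: 10:00–10:25, 12:25–13:30, 14:35–14:55, 15:15–16:45.
Zara free within 09:00–17:00: 09:00–13:45, 13:50–14:45.
Thandi free within 09:00–17:00: 09:00–10:20, 14:10–15:50, 16:10–16:35.
Sofia ∩ Eitan: 12:00–12:15, 14:05–15:15, 16:00–16:05.
Sofia ∩ Eitan ∩ Keiko: 14:35–14:55, 16:00–16:05.
Sofia ∩ Eitan ∩ Keiko ∩ Zara: 14:35–14:45.
Sofia ∩ Eitan ∩ Keiko ∩ Zara ∩ Mina: 14:35–14:45.
Sofia ∩ Eitan ∩ Keiko ∩ Zara ∩ Mina ∩ Thandi: 14:35–14:45.
Single common window of 10 minutes.

10 minutes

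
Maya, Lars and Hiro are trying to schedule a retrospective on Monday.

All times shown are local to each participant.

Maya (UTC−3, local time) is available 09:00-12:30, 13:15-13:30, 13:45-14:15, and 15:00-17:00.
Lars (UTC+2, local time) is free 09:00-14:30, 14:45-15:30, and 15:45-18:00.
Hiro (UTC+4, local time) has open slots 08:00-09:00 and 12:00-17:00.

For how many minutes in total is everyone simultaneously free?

45 minutes

Maya → UTC: 12:00–15:30, 16:15–16:30, 16:45–17:15, 18:00–20:00.
Lars → UTC: 07:00–12:30, 12:45–13:30, 13:45–16:00.
Hiro → UTC: 04:00–05:00, 08:00–13:00.
Maya ∩ Lars: 12:00–12:30, 12:45–13:30, 13:45–15:30.
Maya ∩ Lars ∩ Hiro: 12:00–12:30, 12:45–13:00.
Total common minutes: 30 + 15 = 45.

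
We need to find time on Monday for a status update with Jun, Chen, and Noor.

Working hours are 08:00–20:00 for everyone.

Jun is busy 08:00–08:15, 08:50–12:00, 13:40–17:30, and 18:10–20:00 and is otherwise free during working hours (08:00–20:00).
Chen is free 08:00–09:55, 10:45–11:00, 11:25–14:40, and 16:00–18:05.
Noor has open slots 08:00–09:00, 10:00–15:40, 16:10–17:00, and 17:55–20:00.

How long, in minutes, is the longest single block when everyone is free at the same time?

100 minutes

Jun free within 08:00–20:00: 08:15–08:50, 12:00–13:40, 17:30–18:10.
Jun ∩ Chen: 08:15–08:50, 12:00–13:40, 17:30–18:05.
Jun ∩ Chen ∩ Noor: 08:15–08:50, 12:00–13:40, 17:55–18:05.
Common window lengths: 35, 100, 10 min; longest is 100.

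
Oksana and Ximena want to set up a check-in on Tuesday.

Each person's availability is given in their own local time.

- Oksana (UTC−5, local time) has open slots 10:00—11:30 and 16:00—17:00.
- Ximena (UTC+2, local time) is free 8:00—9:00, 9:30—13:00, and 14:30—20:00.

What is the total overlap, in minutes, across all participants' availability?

90 minutes

Oksana → UTC: 15:00–16:30, 21:00–22:00.
Ximena → UTC: 06:00–07:00, 07:30–11:00, 12:30–18:00.
Oksana ∩ Ximena: 15:00–16:30.
Total common minutes: 90.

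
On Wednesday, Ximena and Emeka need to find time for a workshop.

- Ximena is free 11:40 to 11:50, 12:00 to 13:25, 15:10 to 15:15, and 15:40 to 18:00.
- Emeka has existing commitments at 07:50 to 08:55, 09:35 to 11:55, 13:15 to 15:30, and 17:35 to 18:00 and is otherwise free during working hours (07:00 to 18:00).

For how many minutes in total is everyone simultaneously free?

190 minutes

Emeka free within 07:00–18:00: 07:00–07:50, 08:55–09:35, 11:55–13:15, 15:30–17:35.
Ximena ∩ Emeka: 12:00–13:15, 15:40–17:35.
Total common minutes: 75 + 115 = 190.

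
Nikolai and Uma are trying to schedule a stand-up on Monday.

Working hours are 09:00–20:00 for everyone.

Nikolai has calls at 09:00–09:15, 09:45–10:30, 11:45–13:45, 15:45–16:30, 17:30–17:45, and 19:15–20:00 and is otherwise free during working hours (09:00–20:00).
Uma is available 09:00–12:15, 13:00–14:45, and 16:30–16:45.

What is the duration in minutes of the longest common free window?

75 minutes

Nikolai free within 09:00–20:00: 09:15–09:45, 10:30–11:45, 13:45–15:45, 16:30–17:30, 17:45–19:15.
Nikolai ∩ Uma: 09:15–09:45, 10:30–11:45, 13:45–14:45, 16:30–16:45.
Common window lengths: 30, 75, 60, 15 min; longest is 75.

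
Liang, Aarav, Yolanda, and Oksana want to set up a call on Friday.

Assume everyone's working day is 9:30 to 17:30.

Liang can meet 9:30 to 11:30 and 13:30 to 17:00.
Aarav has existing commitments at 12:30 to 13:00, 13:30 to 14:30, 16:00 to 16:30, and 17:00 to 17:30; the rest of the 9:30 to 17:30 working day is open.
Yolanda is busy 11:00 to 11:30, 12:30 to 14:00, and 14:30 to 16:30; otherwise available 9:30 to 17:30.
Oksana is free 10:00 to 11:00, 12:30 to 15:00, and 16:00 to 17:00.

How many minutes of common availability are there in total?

90 minutes

Aarav free within 09:30–17:30: 09:30–12:30, 13:00–13:30, 14:30–16:00, 16:30–17:00.
Yolanda free within 09:30–17:30: 09:30–11:00, 11:30–12:30, 14:00–14:30, 16:30–17:30.
Liang ∩ Aarav: 09:30–11:30, 14:30–16:00, 16:30–17:00.
Liang ∩ Aarav ∩ Yolanda: 09:30–11:00, 16:30–17:00.
Liang ∩ Aarav ∩ Yolanda ∩ Oksana: 10:00–11:00, 16:30–17:00.
Total common minutes: 60 + 30 = 90.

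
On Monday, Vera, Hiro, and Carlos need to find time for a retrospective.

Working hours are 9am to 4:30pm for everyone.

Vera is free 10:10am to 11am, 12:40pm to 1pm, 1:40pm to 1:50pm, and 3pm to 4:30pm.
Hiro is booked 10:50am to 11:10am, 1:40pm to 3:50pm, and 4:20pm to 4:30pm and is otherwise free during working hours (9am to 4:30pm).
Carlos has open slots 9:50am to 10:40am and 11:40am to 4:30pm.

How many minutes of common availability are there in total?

Hiro free within 09:00–16:30: 09:00–10:50, 11:10–13:40, 15:50–16:20.
Vera ∩ Hiro: 10:10–10:50, 12:40–13:00, 15:50–16:20.
Vera ∩ Hiro ∩ Carlos: 10:10–10:40, 12:40–13:00, 15:50–16:20.
Total common minutes: 30 + 20 + 30 = 80.

80 minutes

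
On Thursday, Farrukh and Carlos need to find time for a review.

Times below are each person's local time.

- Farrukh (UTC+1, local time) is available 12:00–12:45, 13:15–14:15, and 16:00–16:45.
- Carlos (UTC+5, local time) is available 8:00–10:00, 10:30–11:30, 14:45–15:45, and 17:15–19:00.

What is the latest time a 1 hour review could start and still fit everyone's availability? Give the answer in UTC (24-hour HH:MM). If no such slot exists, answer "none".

12:15

Farrukh → UTC: 11:00–11:45, 12:15–13:15, 15:00–15:45.
Carlos → UTC: 03:00–05:00, 05:30–06:30, 09:45–10:45, 12:15–14:00.
Farrukh ∩ Carlos: 12:15–13:15.
Windows ≥ 60 min: 12:15–13:15.
Latest start in the last window 12:15–13:15 is 13:15 − 60 min = 12:15.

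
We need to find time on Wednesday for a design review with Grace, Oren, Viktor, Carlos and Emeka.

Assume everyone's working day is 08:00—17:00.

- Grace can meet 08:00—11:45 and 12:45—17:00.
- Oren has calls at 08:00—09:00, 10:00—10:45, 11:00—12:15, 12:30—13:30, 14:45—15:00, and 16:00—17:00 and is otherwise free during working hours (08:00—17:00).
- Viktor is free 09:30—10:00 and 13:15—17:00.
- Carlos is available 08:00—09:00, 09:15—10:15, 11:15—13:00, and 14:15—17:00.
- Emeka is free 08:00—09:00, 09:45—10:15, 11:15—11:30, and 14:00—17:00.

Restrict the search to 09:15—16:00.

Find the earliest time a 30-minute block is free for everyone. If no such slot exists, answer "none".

14:15

Oren free within 08:00–17:00: 09:00–10:00, 10:45–11:00, 12:15–12:30, 13:30–14:45, 15:00–16:00.
Grace ∩ Oren: 09:00–10:00, 10:45–11:00, 13:30–14:45, 15:00–16:00.
Grace ∩ Oren ∩ Viktor: 09:30–10:00, 13:30–14:45, 15:00–16:00.
Grace ∩ Oren ∩ Viktor ∩ Carlos: 09:30–10:00, 14:15–14:45, 15:00–16:00.
Grace ∩ Oren ∩ Viktor ∩ Carlos ∩ Emeka: 09:45–10:00, 14:15–14:45, 15:00–16:00.
Restricted to 09:15–16:00: 09:45–10:00, 14:15–14:45, 15:00–16:00.
Windows ≥ 30 min: 14:15–14:45, 15:00–16:00.
Earliest such window starts at 14:15.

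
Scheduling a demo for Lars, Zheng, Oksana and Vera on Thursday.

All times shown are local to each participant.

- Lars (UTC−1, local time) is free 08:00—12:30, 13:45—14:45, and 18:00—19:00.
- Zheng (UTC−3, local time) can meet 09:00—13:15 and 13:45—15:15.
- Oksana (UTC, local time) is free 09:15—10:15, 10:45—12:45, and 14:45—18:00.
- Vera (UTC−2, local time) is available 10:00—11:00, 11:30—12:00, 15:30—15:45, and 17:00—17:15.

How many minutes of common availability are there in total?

Lars → UTC: 09:00–13:30, 14:45–15:45, 19:00–20:00.
Zheng → UTC: 12:00–16:15, 16:45–18:15.
Oksana → UTC: 09:15–10:15, 10:45–12:45, 14:45–18:00.
Vera → UTC: 12:00–13:00, 13:30–14:00, 17:30–17:45, 19:00–19:15.
Lars ∩ Zheng: 12:00–13:30, 14:45–15:45.
Lars ∩ Zheng ∩ Oksana: 12:00–12:45, 14:45–15:45.
Lars ∩ Zheng ∩ Oksana ∩ Vera: 12:00–12:45.
Total common minutes: 45.

45 minutes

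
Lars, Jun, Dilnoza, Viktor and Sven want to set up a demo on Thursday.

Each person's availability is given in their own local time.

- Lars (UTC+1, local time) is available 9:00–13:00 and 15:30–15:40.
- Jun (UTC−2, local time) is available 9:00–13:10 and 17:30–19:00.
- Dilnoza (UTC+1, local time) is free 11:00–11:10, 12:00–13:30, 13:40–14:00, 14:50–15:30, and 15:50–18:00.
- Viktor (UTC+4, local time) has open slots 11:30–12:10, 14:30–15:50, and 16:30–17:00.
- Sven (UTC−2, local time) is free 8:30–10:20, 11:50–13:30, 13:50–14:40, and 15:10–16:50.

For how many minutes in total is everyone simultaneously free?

Lars → UTC: 08:00–12:00, 14:30–14:40.
Jun → UTC: 11:00–15:10, 19:30–21:00.
Dilnoza → UTC: 10:00–10:10, 11:00–12:30, 12:40–13:00, 13:50–14:30, 14:50–17:00.
Viktor → UTC: 07:30–08:10, 10:30–11:50, 12:30–13:00.
Sven → UTC: 10:30–12:20, 13:50–15:30, 15:50–16:40, 17:10–18:50.
Lars ∩ Jun: 11:00–12:00, 14:30–14:40.
Lars ∩ Jun ∩ Dilnoza: 11:00–12:00.
Lars ∩ Jun ∩ Dilnoza ∩ Viktor: 11:00–11:50.
Lars ∩ Jun ∩ Dilnoza ∩ Viktor ∩ Sven: 11:00–11:50.
Total common minutes: 50.

50 minutes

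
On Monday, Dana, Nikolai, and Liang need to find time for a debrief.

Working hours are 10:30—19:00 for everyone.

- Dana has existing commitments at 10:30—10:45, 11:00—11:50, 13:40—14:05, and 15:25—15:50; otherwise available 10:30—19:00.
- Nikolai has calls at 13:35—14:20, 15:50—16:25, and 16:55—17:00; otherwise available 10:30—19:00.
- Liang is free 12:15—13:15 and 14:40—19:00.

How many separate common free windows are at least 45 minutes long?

Dana free within 10:30–19:00: 10:45–11:00, 11:50–13:40, 14:05–15:25, 15:50–19:00.
Nikolai free within 10:30–19:00: 10:30–13:35, 14:20–15:50, 16:25–16:55, 17:00–19:00.
Dana ∩ Nikolai: 10:45–11:00, 11:50–13:35, 14:20–15:25, 16:25–16:55, 17:00–19:00.
Dana ∩ Nikolai ∩ Liang: 12:15–13:15, 14:40–15:25, 16:25–16:55, 17:00–19:00.
Windows ≥ 45 min: 12:15–13:15, 14:40–15:25, 17:00–19:00.
That's 3 windows.

3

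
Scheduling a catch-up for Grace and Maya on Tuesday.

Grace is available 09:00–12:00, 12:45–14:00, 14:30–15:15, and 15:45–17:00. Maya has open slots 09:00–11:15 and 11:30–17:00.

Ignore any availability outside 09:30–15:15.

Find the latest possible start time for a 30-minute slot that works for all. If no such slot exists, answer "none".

Grace ∩ Maya: 09:00–11:15, 11:30–12:00, 12:45–14:00, 14:30–15:15, 15:45–17:00.
Restricted to 09:30–15:15: 09:30–11:15, 11:30–12:00, 12:45–14:00, 14:30–15:15.
Windows ≥ 30 min: 09:30–11:15, 11:30–12:00, 12:45–14:00, 14:30–15:15.
Latest start in the last window 14:30–15:15 is 15:15 − 30 min = 14:45.

14:45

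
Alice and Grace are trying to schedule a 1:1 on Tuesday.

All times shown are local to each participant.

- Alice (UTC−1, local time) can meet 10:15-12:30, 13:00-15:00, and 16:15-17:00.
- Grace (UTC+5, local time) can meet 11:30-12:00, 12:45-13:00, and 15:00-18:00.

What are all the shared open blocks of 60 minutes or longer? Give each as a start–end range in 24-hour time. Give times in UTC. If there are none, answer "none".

Alice → UTC: 11:15–13:30, 14:00–16:00, 17:15–18:00.
Grace → UTC: 06:30–07:00, 07:45–08:00, 10:00–13:00.
Alice ∩ Grace: 11:15–13:00.
Windows ≥ 60 min: 11:15–13:00.

11:15–13:00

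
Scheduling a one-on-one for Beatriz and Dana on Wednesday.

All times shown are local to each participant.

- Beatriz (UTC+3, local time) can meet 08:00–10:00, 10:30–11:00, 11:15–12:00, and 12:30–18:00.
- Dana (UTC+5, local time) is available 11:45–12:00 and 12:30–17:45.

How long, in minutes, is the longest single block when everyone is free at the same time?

195 minutes

Beatriz → UTC: 05:00–07:00, 07:30–08:00, 08:15–09:00, 09:30–15:00.
Dana → UTC: 06:45–07:00, 07:30–12:45.
Beatriz ∩ Dana: 06:45–07:00, 07:30–08:00, 08:15–09:00, 09:30–12:45.
Common window lengths: 15, 30, 45, 195 min; longest is 195.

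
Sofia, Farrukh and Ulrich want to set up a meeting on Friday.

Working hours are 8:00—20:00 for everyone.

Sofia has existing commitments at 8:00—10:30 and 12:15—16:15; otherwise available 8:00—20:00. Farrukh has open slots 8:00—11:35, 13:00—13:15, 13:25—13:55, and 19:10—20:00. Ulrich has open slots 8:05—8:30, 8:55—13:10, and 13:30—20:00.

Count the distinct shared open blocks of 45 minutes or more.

Sofia free within 08:00–20:00: 10:30–12:15, 16:15–20:00.
Sofia ∩ Farrukh: 10:30–11:35, 19:10–20:00.
Sofia ∩ Farrukh ∩ Ulrich: 10:30–11:35, 19:10–20:00.
Windows ≥ 45 min: 10:30–11:35, 19:10–20:00.
That's 2 windows.

2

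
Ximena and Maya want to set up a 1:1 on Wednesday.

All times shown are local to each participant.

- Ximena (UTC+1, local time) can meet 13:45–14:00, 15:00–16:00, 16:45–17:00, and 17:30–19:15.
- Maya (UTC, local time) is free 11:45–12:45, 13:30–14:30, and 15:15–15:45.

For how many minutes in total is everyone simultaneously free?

Ximena → UTC: 12:45–13:00, 14:00–15:00, 15:45–16:00, 16:30–18:15.
Maya → UTC: 11:45–12:45, 13:30–14:30, 15:15–15:45.
Ximena ∩ Maya: 14:00–14:30.
Total common minutes: 30.

30 minutes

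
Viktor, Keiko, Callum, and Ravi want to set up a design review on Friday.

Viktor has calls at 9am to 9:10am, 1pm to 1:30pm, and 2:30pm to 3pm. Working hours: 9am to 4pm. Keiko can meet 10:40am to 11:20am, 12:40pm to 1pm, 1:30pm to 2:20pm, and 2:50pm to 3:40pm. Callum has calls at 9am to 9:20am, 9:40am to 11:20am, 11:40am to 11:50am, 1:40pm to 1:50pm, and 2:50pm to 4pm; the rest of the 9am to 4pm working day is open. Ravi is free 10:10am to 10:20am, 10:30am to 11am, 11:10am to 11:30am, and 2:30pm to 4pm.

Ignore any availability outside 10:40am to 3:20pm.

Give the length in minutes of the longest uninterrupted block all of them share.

Viktor free within 09:00–16:00: 09:10–13:00, 13:30–14:30, 15:00–16:00.
Callum free within 09:00–16:00: 09:20–09:40, 11:20–11:40, 11:50–13:40, 13:50–14:50.
Viktor ∩ Keiko: 10:40–11:20, 12:40–13:00, 13:30–14:20, 15:00–15:40.
Viktor ∩ Keiko ∩ Callum: 12:40–13:00, 13:30–13:40, 13:50–14:20.
Viktor ∩ Keiko ∩ Callum ∩ Ravi: (none).
Restricted to 10:40–15:20: (none).
No common window.

0 minutes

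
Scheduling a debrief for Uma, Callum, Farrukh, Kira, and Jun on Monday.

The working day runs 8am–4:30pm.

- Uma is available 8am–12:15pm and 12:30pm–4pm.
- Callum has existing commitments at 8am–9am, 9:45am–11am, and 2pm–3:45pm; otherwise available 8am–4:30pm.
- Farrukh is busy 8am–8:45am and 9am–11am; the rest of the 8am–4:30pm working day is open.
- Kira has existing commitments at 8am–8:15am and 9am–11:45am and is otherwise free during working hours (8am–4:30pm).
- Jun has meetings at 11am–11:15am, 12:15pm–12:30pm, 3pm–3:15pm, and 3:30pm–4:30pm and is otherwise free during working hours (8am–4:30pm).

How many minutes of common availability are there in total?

Callum free within 08:00–16:30: 09:00–09:45, 11:00–14:00, 15:45–16:30.
Farrukh free within 08:00–16:30: 08:45–09:00, 11:00–16:30.
Kira free within 08:00–16:30: 08:15–09:00, 11:45–16:30.
Jun free within 08:00–16:30: 08:00–11:00, 11:15–12:15, 12:30–15:00, 15:15–15:30.
Uma ∩ Callum: 09:00–09:45, 11:00–12:15, 12:30–14:00, 15:45–16:00.
Uma ∩ Callum ∩ Farrukh: 11:00–12:15, 12:30–14:00, 15:45–16:00.
Uma ∩ Callum ∩ Farrukh ∩ Kira: 11:45–12:15, 12:30–14:00, 15:45–16:00.
Uma ∩ Callum ∩ Farrukh ∩ Kira ∩ Jun: 11:45–12:15, 12:30–14:00.
Total common minutes: 30 + 90 = 120.

120 minutes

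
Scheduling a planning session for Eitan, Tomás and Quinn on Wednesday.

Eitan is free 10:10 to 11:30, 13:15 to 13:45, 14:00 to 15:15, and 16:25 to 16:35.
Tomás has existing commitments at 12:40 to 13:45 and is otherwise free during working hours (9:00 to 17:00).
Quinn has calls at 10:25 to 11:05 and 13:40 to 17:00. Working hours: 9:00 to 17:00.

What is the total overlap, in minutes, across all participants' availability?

40 minutes

Tomás free within 09:00–17:00: 09:00–12:40, 13:45–17:00.
Quinn free within 09:00–17:00: 09:00–10:25, 11:05–13:40.
Eitan ∩ Tomás: 10:10–11:30, 14:00–15:15, 16:25–16:35.
Eitan ∩ Tomás ∩ Quinn: 10:10–10:25, 11:05–11:30.
Total common minutes: 15 + 25 = 40.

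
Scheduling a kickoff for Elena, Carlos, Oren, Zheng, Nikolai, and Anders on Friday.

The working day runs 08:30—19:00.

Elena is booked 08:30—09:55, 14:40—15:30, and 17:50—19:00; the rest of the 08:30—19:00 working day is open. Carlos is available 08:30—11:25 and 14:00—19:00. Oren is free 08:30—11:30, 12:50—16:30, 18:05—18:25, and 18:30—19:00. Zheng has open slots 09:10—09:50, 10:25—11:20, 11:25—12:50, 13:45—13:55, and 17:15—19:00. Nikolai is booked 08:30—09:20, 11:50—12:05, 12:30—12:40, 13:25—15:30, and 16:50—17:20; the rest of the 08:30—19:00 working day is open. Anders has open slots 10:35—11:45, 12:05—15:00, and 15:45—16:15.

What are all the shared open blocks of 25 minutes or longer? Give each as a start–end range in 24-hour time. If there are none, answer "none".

Elena free within 08:30–19:00: 09:55–14:40, 15:30–17:50.
Nikolai free within 08:30–19:00: 09:20–11:50, 12:05–12:30, 12:40–13:25, 15:30–16:50, 17:20–19:00.
Elena ∩ Carlos: 09:55–11:25, 14:00–14:40, 15:30–17:50.
Elena ∩ Carlos ∩ Oren: 09:55–11:25, 14:00–14:40, 15:30–16:30.
Elena ∩ Carlos ∩ Oren ∩ Zheng: 10:25–11:20.
Elena ∩ Carlos ∩ Oren ∩ Zheng ∩ Nikolai: 10:25–11:20.
Elena ∩ Carlos ∩ Oren ∩ Zheng ∩ Nikolai ∩ Anders: 10:35–11:20.
Windows ≥ 25 min: 10:35–11:20.

10:35–11:20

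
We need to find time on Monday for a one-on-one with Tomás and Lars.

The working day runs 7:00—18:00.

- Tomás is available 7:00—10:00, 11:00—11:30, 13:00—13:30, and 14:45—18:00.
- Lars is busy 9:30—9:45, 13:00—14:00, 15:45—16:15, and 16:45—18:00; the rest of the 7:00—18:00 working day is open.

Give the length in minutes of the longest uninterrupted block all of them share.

150 minutes

Lars free within 07:00–18:00: 07:00–09:30, 09:45–13:00, 14:00–15:45, 16:15–16:45.
Tomás ∩ Lars: 07:00–09:30, 09:45–10:00, 11:00–11:30, 14:45–15:45, 16:15–16:45.
Common window lengths: 150, 15, 30, 60, 30 min; longest is 150.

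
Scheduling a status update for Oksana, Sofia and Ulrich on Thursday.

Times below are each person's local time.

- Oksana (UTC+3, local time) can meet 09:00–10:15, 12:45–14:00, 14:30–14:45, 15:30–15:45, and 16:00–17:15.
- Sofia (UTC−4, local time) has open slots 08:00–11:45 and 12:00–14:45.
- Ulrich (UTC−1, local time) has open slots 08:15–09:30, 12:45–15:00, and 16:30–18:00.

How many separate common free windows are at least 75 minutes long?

0

Oksana → UTC: 06:00–07:15, 09:45–11:00, 11:30–11:45, 12:30–12:45, 13:00–14:15.
Sofia → UTC: 12:00–15:45, 16:00–18:45.
Ulrich → UTC: 09:15–10:30, 13:45–16:00, 17:30–19:00.
Oksana ∩ Sofia: 12:30–12:45, 13:00–14:15.
Oksana ∩ Sofia ∩ Ulrich: 13:45–14:15.
Windows ≥ 75 min: (none).
That's 0 windows.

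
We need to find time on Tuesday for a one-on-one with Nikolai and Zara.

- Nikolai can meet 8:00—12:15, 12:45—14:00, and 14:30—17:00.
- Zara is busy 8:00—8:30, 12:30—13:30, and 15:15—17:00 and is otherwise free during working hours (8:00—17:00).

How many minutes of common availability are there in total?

Zara free within 08:00–17:00: 08:30–12:30, 13:30–15:15.
Nikolai ∩ Zara: 08:30–12:15, 13:30–14:00, 14:30–15:15.
Total common minutes: 225 + 30 + 45 = 300.

300 minutes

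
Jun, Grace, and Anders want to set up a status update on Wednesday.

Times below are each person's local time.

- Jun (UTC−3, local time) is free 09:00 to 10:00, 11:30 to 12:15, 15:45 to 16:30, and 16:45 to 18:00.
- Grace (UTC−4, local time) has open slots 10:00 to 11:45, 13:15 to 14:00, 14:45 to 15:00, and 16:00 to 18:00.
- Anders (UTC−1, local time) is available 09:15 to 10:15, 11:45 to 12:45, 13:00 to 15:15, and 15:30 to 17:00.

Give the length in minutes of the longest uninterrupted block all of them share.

45 minutes

Jun → UTC: 12:00–13:00, 14:30–15:15, 18:45–19:30, 19:45–21:00.
Grace → UTC: 14:00–15:45, 17:15–18:00, 18:45–19:00, 20:00–22:00.
Anders → UTC: 10:15–11:15, 12:45–13:45, 14:00–16:15, 16:30–18:00.
Jun ∩ Grace: 14:30–15:15, 18:45–19:00, 20:00–21:00.
Jun ∩ Grace ∩ Anders: 14:30–15:15.
Single common window of 45 minutes.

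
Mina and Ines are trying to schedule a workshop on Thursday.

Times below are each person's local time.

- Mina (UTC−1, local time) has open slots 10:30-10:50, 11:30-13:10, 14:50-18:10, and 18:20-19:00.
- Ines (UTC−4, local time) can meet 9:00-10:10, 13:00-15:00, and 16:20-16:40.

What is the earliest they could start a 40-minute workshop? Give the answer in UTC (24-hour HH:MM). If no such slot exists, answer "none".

Mina → UTC: 11:30–11:50, 12:30–14:10, 15:50–19:10, 19:20–20:00.
Ines → UTC: 13:00–14:10, 17:00–19:00, 20:20–20:40.
Mina ∩ Ines: 13:00–14:10, 17:00–19:00.
Windows ≥ 40 min: 13:00–14:10, 17:00–19:00.
Earliest such window starts at 13:00.

13:00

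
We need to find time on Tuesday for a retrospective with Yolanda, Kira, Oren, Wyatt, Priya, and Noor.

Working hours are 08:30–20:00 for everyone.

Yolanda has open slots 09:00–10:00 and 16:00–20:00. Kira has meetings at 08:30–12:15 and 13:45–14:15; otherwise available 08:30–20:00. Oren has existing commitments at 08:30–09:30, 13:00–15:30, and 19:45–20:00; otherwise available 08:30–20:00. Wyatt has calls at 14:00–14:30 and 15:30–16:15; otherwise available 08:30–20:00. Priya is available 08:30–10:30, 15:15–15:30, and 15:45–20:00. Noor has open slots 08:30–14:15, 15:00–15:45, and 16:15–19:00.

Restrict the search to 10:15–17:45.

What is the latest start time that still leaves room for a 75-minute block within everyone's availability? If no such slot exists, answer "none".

Kira free within 08:30–20:00: 12:15–13:45, 14:15–20:00.
Oren free within 08:30–20:00: 09:30–13:00, 15:30–19:45.
Wyatt free within 08:30–20:00: 08:30–14:00, 14:30–15:30, 16:15–20:00.
Yolanda ∩ Kira: 16:00–20:00.
Yolanda ∩ Kira ∩ Oren: 16:00–19:45.
Yolanda ∩ Kira ∩ Oren ∩ Wyatt: 16:15–19:45.
Yolanda ∩ Kira ∩ Oren ∩ Wyatt ∩ Priya: 16:15–19:45.
Yolanda ∩ Kira ∩ Oren ∩ Wyatt ∩ Priya ∩ Noor: 16:15–19:00.
Restricted to 10:15–17:45: 16:15–17:45.
Windows ≥ 75 min: 16:15–17:45.
Latest start in the last window 16:15–17:45 is 17:45 − 75 min = 16:30.

16:30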